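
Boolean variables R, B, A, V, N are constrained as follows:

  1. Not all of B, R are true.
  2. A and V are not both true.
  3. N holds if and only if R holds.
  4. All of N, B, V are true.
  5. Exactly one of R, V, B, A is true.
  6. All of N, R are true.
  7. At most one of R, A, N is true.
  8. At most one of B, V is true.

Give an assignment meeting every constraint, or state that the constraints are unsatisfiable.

Case N = True:
  (3) with N=T forces R = True.
  Constraint (7) is violated (R=T, N=T) — contradiction.
Case N = False:
  Constraint (4) is violated (N=F) — contradiction.
Both cases fail — unsatisfiable.

UNSATISFIABLE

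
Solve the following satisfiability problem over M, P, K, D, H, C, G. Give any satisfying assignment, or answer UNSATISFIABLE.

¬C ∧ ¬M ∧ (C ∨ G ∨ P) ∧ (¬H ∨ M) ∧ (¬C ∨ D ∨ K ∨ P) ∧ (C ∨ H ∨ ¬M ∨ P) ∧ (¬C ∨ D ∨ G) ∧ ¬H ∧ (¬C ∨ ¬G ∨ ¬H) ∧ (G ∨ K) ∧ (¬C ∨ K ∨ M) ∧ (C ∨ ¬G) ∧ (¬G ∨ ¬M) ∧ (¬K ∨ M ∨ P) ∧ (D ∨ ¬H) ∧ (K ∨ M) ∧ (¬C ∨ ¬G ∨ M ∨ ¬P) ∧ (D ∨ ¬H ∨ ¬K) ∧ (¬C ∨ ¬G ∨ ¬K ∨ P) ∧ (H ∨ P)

Unit clause (¬C) forces C = False.
Unit clause (¬M) forces M = False.
In (¬H ∨ M) only ¬H is left, so H = False.
In (C ∨ ¬G) only ¬G is left, so G = False.
In (K ∨ M) only K is left, so K = True.
In (H ∨ P) only P is left, so P = True.
Set D = False.
All clauses satisfied.

M: False, P: True, K: True, D: False, H: False, C: False, G: False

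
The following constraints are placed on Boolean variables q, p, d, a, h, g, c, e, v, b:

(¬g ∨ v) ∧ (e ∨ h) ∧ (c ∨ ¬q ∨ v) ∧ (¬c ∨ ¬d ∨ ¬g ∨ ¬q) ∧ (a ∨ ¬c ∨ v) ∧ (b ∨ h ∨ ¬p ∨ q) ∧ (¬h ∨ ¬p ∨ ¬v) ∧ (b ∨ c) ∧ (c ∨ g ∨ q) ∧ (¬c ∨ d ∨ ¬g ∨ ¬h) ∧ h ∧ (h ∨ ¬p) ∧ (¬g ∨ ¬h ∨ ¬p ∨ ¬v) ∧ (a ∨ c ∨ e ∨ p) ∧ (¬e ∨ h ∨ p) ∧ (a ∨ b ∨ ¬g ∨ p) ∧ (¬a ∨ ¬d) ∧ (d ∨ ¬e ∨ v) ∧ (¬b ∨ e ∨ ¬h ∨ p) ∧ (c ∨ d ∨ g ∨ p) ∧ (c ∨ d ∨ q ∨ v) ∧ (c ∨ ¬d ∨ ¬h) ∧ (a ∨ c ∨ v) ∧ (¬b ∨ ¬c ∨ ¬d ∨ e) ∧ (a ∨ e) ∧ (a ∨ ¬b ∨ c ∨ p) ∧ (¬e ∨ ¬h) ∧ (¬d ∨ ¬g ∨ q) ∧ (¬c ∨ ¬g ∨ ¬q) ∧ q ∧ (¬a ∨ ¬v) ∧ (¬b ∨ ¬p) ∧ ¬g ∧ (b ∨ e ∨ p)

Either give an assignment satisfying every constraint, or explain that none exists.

q = True; p = True; d = False; a = True; h = True; g = False; c = True; e = False; v = False; b = False

Unit clause (h) forces h = True.
In (¬e ∨ ¬h) only ¬e is left, so e = False.
Unit clause (q) forces q = True.
Unit clause (¬g) forces g = False.
In (a ∨ e) only a is left, so a = True.
In (¬a ∨ ¬v) only ¬v is left, so v = False.
In (c ∨ ¬q ∨ v) only c is left, so c = True.
In (¬a ∨ ¬d) only ¬d is left, so d = False.
Try p = False:
  (¬b ∨ e ∨ ¬h ∨ p) forces b = False.
  clause (b ∨ e ∨ p) is falsified — backtrack.
So p = True.
  then (¬b ∨ ¬p) forces b = False.
All clauses satisfied.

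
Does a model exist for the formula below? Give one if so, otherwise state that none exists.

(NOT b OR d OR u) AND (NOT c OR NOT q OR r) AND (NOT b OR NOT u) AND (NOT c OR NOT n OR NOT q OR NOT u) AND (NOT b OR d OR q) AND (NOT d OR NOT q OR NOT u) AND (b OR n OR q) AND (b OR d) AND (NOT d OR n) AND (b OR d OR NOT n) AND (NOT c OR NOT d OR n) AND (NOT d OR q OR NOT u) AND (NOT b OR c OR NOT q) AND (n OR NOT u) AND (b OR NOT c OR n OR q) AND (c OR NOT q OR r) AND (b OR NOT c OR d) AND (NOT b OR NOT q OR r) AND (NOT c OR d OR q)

Set r = False.
Set b = False.
  then (b OR d) forces d = True.
  then (NOT d OR n) forces n = True.
Set c = False.
  then (c OR NOT q OR r) forces q = False.
  then (NOT d OR q OR NOT u) forces u = False.
All clauses satisfied.

r=F, b=F, n=T, c=F, d=T, q=F, u=F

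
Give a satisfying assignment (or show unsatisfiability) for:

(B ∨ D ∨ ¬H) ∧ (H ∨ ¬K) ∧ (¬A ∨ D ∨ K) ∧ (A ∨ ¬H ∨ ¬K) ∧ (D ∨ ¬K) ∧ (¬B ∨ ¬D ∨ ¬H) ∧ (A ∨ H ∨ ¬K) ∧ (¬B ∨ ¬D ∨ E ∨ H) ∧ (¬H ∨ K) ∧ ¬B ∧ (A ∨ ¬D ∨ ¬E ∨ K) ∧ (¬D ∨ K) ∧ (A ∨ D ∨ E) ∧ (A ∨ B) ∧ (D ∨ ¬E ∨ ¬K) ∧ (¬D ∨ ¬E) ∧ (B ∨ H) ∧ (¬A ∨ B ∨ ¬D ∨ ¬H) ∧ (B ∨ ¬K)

UNSATISFIABLE

Case B = True:
  Clause (¬B) is falsified — contradiction.
Case B = False:
  (A ∨ B) forces A = True.
  (B ∨ H) forces H = True.
  (B ∨ D ∨ ¬H) forces D = True.
  Clause (¬A ∨ B ∨ ¬D ∨ ¬H) is falsified — contradiction.
Both cases fail, so the formula is unsatisfiable.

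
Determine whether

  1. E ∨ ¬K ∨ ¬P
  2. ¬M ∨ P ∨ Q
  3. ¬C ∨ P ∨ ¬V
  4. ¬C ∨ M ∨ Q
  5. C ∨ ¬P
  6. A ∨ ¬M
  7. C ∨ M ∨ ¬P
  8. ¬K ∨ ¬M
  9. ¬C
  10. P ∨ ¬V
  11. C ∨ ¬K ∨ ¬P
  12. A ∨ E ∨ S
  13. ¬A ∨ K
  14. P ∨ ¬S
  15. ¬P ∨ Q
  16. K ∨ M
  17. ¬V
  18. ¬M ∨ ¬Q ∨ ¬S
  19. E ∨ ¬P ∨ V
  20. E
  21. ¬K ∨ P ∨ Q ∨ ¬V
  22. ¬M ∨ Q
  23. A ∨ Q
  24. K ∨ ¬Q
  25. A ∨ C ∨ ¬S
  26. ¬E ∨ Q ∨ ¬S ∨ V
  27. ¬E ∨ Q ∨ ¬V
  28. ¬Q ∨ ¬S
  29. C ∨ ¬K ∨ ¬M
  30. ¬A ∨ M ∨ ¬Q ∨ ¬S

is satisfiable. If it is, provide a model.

Unit clause (¬C) forces C = False.
Unit clause (¬V) forces V = False.
Unit clause (E) forces E = True.
In (C ∨ ¬P) only ¬P is left, so P = False.
In (P ∨ ¬S) only ¬S is left, so S = False.
Try K = False:
  (¬A ∨ K) forces A = False.
  (A ∨ ¬M) forces M = False.
  clause (K ∨ M) is falsified — backtrack.
So K = True.
  then (¬K ∨ ¬M) forces M = False.
Set Q = True.
Set A = False.
All clauses satisfied.

C=F, P=F, V=F, S=F, E=T, K=T, Q=T, M=F, A=F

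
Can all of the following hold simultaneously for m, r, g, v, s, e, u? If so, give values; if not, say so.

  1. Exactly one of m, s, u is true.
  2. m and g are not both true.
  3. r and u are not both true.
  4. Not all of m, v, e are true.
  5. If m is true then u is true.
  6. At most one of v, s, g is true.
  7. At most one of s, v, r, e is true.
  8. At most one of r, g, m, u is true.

m = False, r = False, g = False, v = False, s = True, e = False, u = False

  (1) {m, s, u}: 1 true — exactly one ✓
  (2) m=F, g=F — not both ✓
  (3) r=F, u=F — not both ✓
  (4) {m, v, e}: 0/3 true — not all ✓
  (5) m=F ⇒ u: vacuous ✓
  (6) {v, s, g}: 1 true — at most one ✓
  (7) {s, v, r, e}: 1 true — at most one ✓
  (8) {r, g, m, u}: 0 true — at most one ✓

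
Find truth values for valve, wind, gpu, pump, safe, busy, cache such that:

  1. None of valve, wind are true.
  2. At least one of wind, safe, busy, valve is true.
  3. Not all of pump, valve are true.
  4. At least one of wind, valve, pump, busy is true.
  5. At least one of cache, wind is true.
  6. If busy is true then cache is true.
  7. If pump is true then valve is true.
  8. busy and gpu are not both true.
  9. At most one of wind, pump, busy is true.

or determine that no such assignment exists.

valve = False, wind = False, gpu = False, pump = False, safe = True, busy = True, cache = True

  (1) {valve, wind}: 0 true — none ✓
  (2) {wind, safe, busy, valve}: 2 true — at least one ✓
  (3) {pump, valve}: 0/2 true — not all ✓
  (4) {wind, valve, pump, busy}: 1 true — at least one ✓
  (5) {cache, wind}: 1 true — at least one ✓
  (6) busy=T ⇒ cache: T ✓
  (7) pump=F ⇒ valve: vacuous ✓
  (8) busy=T, gpu=F — not both ✓
  (9) {wind, pump, busy}: 1 true — at most one ✓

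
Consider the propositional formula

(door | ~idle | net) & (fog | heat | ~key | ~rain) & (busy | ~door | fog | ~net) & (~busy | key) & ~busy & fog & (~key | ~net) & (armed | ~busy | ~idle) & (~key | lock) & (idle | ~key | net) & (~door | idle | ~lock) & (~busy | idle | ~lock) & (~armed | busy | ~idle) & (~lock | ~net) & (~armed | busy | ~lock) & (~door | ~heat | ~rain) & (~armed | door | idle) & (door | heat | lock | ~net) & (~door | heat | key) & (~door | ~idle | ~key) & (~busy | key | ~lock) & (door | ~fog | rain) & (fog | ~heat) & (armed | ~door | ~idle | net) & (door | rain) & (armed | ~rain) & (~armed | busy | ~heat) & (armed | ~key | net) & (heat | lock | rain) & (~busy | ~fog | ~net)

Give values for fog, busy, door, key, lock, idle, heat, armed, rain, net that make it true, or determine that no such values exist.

fog=T, busy=F, door=T, key=F, lock=F, idle=T, heat=T, armed=F, rain=F, net=T

Unit clause (~busy) forces busy = False.
Unit clause (fog) forces fog = True.
Try door = False:
  (door | ~fog | rain) forces rain = True.
  (armed | ~rain) forces armed = True.
  (~armed | busy | ~idle) forces idle = False.
  clause (~armed | door | idle) is falsified — backtrack.
So door = True.
Try key = True:
  (~key | ~net) forces net = False.
  (~key | lock) forces lock = True.
  (idle | ~key | net) forces idle = True.
  clause (~door | ~idle | ~key) is falsified — backtrack.
So key = False.
  then (~door | heat | key) forces heat = True.
  then (~armed | busy | ~heat) forces armed = False.
  then (~door | ~heat | ~rain) forces rain = False.
Try lock = True:
  (~door | idle | ~lock) forces idle = True.
  (~lock | ~net) forces net = False.
  clause (armed | ~door | ~idle | net) is falsified — backtrack.
So lock = False.
Set idle = True.
  then (armed | ~door | ~idle | net) forces net = True.
All clauses satisfied.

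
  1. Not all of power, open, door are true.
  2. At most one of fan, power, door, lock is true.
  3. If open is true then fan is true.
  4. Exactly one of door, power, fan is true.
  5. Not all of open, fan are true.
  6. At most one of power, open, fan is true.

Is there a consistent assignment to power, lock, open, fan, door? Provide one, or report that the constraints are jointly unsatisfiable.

power = True; lock = False; open = False; fan = False; door = False

  (1) {power, open, door}: 1/3 true — not all ✓
  (2) {fan, power, door, lock}: 1 true — at most one ✓
  (3) open=F ⇒ fan: vacuous ✓
  (4) {door, power, fan}: 1 true — exactly one ✓
  (5) {open, fan}: 0/2 true — not all ✓
  (6) {power, open, fan}: 1 true — at most one ✓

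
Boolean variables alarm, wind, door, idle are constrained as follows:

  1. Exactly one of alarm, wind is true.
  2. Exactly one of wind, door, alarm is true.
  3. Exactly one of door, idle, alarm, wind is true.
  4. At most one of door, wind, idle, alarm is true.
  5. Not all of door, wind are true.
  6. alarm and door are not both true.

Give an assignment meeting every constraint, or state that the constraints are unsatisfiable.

alarm = True, wind = False, door = False, idle = False

  (1) {alarm, wind}: 1 true — exactly one ✓
  (2) {wind, door, alarm}: 1 true — exactly one ✓
  (3) {door, idle, alarm, wind}: 1 true — exactly one ✓
  (4) {door, wind, idle, alarm}: 1 true — at most one ✓
  (5) {door, wind}: 0/2 true — not all ✓
  (6) alarm=T, door=F — not both ✓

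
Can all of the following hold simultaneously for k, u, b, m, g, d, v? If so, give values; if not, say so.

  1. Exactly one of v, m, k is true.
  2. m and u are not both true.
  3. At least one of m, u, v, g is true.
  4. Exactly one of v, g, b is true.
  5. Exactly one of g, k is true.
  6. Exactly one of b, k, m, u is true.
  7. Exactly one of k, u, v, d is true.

k = False; u = False; b = False; m = True; g = True; d = True; v = False

  (1) {v, m, k}: 1 true — exactly one ✓
  (2) m=T, u=F — not both ✓
  (3) {m, u, v, g}: 2 true — at least one ✓
  (4) {v, g, b}: 1 true — exactly one ✓
  (5) {g, k}: 1 true — exactly one ✓
  (6) {b, k, m, u}: 1 true — exactly one ✓
  (7) {k, u, v, d}: 1 true — exactly one ✓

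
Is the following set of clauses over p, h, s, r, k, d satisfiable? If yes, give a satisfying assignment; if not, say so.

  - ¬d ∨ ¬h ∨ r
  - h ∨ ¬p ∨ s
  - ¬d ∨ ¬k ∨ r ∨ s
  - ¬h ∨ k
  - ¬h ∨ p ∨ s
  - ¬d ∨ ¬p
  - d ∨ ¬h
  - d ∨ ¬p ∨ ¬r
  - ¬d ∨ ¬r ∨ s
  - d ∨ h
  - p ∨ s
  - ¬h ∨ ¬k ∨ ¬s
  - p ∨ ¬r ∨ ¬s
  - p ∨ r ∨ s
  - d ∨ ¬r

p: False, h: False, s: True, r: False, k: True, d: True

Set p = False.
  then (p ∨ s) forces s = True.
  then (p ∨ ¬r ∨ ¬s) forces r = False.
Try h = True:
  (¬d ∨ ¬h ∨ r) forces d = False.
  clause (d ∨ ¬h) is falsified — backtrack.
So h = False.
  then (d ∨ h) forces d = True.
Set k = True.
All clauses satisfied.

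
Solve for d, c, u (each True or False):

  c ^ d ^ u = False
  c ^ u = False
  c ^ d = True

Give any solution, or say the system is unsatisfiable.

d = False, c = True, u = True

c ^ d ^ u = T ^ F ^ T = False ✓
c ^ u = T ^ T = False ✓
c ^ d = T ^ F = True ✓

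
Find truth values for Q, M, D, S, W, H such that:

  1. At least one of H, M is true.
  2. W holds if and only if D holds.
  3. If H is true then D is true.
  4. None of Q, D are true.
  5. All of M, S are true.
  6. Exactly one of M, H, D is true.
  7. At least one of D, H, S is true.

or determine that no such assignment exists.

Q = False, M = True, D = False, S = True, W = False, H = False

  (1) {H, M}: 1 true — at least one ✓
  (2) W=F, D=F — same ✓
  (3) H=F ⇒ D: vacuous ✓
  (4) {Q, D}: 0 true — none ✓
  (5) {M, S}: all 2 true ✓
  (6) {M, H, D}: 1 true — exactly one ✓
  (7) {D, H, S}: 1 true — at least one ✓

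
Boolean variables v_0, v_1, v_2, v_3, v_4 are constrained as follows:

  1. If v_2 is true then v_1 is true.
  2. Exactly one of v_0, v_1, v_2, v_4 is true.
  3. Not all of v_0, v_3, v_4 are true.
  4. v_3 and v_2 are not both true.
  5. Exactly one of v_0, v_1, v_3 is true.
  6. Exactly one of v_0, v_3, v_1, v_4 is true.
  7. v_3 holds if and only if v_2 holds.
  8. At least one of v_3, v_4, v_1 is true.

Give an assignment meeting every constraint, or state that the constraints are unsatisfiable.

v_0 = False, v_1 = True, v_2 = False, v_3 = False, v_4 = False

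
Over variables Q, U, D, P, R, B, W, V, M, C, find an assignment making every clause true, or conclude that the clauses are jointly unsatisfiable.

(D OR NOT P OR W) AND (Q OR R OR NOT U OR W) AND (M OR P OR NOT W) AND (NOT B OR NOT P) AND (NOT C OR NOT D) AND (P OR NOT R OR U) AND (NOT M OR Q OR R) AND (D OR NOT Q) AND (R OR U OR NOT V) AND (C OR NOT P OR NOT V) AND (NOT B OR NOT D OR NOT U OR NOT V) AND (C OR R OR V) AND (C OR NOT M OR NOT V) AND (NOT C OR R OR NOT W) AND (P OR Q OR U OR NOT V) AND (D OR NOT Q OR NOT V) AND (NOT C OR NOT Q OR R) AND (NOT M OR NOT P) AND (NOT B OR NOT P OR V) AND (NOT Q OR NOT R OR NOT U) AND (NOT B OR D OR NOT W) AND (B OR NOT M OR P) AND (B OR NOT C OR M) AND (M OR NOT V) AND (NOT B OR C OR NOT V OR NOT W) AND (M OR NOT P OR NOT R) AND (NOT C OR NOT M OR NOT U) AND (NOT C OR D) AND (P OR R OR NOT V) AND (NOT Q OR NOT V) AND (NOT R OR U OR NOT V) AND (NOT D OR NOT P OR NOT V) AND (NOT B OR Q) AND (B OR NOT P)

Set Q = False.
  then (NOT B OR Q) forces B = False.
  then (B OR NOT P) forces P = False.
  then (B OR NOT M OR P) forces M = False.
  then (B OR NOT C OR M) forces C = False.
  then (M OR NOT V) forces V = False.
  then (M OR P OR NOT W) forces W = False.
  then (C OR R OR V) forces R = True.
  then (P OR NOT R OR U) forces U = True.
Set D = False.
All clauses satisfied.

Q = False; U = True; D = False; P = False; R = True; B = False; W = False; V = False; M = False; C = False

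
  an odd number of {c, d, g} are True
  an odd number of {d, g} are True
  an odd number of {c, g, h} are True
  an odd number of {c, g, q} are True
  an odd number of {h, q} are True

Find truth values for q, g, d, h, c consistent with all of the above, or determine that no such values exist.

Adding constraints 3, 4, 5 mod 2: every variable appears an even number of times on the left, so the left side is 0.
But the right sides sum to 1 (mod 2). 0 ≠ 1 — the system is inconsistent.

Unsatisfiable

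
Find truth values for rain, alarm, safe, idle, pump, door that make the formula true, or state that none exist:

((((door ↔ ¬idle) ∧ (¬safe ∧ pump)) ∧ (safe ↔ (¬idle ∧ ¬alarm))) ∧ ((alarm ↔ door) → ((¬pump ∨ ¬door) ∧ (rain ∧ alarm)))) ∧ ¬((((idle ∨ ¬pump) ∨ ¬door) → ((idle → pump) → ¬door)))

UNSATISFIABLE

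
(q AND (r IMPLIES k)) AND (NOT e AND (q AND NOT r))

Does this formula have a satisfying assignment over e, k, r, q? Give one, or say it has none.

e: False, k: False, r: False, q: True

  q AND (r IMPLIES k) = True
    r IMPLIES k = True
  NOT e AND (q AND NOT r) = True
    NOT e = True
    q AND NOT r = True
      NOT r = True
Both conjuncts True, so the formula holds.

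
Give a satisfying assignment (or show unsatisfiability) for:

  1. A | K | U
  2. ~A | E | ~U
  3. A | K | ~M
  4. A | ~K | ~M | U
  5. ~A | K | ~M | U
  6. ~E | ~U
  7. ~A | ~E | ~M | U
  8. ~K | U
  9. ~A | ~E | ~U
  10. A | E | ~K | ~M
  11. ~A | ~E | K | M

Set A = True.
Try U = True:
  (~A | E | ~U) forces E = True.
  clause (~E | ~U) is falsified — backtrack.
So U = False.
  then (~K | U) forces K = False.
  then (~A | K | ~M | U) forces M = False.
  then (~A | ~E | K | M) forces E = False.
All clauses satisfied.

A = True; U = False; K = False; M = False; E = False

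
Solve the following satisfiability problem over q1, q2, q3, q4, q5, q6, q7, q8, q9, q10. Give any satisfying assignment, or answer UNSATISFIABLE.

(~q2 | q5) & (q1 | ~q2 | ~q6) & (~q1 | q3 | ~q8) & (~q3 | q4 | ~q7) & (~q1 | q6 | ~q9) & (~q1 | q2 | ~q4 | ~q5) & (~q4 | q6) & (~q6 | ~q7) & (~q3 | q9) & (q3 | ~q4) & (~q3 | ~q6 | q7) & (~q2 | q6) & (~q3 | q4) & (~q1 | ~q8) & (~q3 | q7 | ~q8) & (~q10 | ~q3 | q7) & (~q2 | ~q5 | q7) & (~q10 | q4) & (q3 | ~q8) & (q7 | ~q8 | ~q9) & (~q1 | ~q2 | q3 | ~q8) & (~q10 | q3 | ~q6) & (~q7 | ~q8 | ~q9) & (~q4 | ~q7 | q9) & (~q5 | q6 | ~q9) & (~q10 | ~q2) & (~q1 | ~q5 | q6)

Set q1 = False.
Try q2 = True:
  (~q2 | q5) forces q5 = True.
  (q1 | ~q2 | ~q6) forces q6 = False.
  clause (~q2 | q6) is falsified — backtrack.
So q2 = False.
Set q3 = False.
  then (q3 | ~q4) forces q4 = False.
  then (~q10 | q4) forces q10 = False.
  then (q3 | ~q8) forces q8 = False.
Set q5 = False.
Set q6 = False.
Set q7 = False.
Set q9 = True.
All clauses satisfied.

q1 = False; q2 = False; q3 = False; q4 = False; q5 = False; q6 = False; q7 = False; q8 = False; q9 = True; q10 = False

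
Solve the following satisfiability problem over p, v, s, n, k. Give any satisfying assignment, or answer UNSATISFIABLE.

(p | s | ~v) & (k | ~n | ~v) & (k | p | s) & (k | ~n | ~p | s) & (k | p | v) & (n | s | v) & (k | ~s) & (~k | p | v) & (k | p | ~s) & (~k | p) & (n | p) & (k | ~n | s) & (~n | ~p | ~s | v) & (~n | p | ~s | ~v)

p: True, v: True, s: True, n: False, k: True

Try p = False:
  (~k | p) forces k = False.
  (k | p | s) forces s = True.
  clause (k | ~s) is falsified — backtrack.
So p = True.
Set v = True.
Set s = True.
  then (k | ~s) forces k = True.
Set n = False.
All clauses satisfied.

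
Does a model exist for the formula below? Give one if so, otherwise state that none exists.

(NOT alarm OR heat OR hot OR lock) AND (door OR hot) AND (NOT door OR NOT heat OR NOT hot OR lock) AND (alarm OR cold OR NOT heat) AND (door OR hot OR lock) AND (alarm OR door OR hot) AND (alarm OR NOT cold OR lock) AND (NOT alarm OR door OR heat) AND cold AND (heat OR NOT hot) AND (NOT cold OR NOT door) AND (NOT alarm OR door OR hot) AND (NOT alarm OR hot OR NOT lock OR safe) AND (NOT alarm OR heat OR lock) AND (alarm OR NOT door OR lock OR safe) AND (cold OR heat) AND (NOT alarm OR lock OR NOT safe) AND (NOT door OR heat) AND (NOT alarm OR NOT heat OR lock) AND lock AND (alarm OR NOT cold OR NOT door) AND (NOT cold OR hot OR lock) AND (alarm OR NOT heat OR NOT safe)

safe=F, lock=T, heat=T, hot=T, door=F, cold=T, alarm=T

Unit clause (cold) forces cold = True.
In (NOT cold OR NOT door) only NOT door is left, so door = False.
Unit clause (lock) forces lock = True.
In (door OR hot) only hot is left, so hot = True.
In (heat OR NOT hot) only heat is left, so heat = True.
Set safe = False.
Set alarm = True.
All clauses satisfied.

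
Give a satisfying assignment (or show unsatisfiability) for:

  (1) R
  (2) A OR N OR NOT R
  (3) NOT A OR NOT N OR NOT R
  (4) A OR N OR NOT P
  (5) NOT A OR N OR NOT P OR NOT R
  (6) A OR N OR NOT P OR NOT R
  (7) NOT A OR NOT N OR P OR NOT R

Unit clause (R) forces R = True.
Set P = False.
Set N = False.
  then (A OR N OR NOT R) forces A = True.
Check each clause:
  (R): R holds.
  (A OR N OR NOT R): A holds.
  (NOT A OR NOT N OR NOT R): NOT N holds.
  (A OR N OR NOT P): A holds.
  (NOT A OR N OR NOT P OR NOT R): NOT P holds.
  (A OR N OR NOT P OR NOT R): A holds.
  (NOT A OR NOT N OR P OR NOT R): NOT N holds.
All clauses satisfied.

P = False, R = True, N = False, A = True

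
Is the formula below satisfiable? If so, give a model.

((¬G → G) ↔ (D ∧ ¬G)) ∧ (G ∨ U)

U=T, G=F, D=F

  (¬G → G) ↔ (D ∧ ¬G) = True
    ¬G → G = False
      ¬G = True
    D ∧ ¬G = False
      ¬G = True
  G ∨ U = True
Both conjuncts True, so the formula holds.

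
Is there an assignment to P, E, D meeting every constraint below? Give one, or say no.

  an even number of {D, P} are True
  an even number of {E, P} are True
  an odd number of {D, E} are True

UNSATISFIABLE

Adding constraints 1, 2, 3 mod 2: every variable appears an even number of times on the left, so the left side is 0.
But the right sides sum to 1 (mod 2). 0 ≠ 1 — the system is inconsistent.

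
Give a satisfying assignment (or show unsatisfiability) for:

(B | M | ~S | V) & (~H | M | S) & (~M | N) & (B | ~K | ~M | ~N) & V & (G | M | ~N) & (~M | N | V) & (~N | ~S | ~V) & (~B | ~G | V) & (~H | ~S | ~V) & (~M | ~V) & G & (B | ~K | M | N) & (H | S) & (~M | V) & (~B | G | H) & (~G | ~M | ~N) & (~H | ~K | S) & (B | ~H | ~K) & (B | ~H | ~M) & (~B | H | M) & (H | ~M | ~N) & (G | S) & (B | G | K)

G = True, S = True, H = False, N = False, M = False, B = False, V = True, K = False

Unit clause (V) forces V = True.
In (~M | ~V) only ~M is left, so M = False.
Unit clause (G) forces G = True.
Try S = False:
  (~H | M | S) forces H = False.
  clause (H | S) is falsified — backtrack.
So S = True.
  then (~N | ~S | ~V) forces N = False.
  then (~H | ~S | ~V) forces H = False.
  then (~B | H | M) forces B = False.
  then (B | ~K | M | N) forces K = False.
All clauses satisfied.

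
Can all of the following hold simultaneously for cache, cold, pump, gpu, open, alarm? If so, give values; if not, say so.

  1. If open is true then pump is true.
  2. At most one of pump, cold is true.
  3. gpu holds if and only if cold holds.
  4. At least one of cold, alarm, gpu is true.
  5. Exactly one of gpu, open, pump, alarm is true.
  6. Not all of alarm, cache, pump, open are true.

cache = True, cold = False, pump = False, gpu = False, open = False, alarm = True

  (1) open=F ⇒ pump: vacuous ✓
  (2) {pump, cold}: 0 true — at most one ✓
  (3) gpu=F, cold=F — same ✓
  (4) {cold, alarm, gpu}: 1 true — at least one ✓
  (5) {gpu, open, pump, alarm}: 1 true — exactly one ✓
  (6) {alarm, cache, pump, open}: 2/4 true — not all ✓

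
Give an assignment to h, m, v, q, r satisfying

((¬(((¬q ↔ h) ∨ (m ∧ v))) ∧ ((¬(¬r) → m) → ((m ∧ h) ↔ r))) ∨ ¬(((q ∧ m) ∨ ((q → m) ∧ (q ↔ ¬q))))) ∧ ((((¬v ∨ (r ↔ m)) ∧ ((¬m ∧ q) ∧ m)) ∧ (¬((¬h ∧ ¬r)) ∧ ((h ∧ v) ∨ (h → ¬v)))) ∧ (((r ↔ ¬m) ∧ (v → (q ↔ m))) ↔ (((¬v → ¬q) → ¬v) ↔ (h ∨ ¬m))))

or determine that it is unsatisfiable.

The formula is unsatisfiable.

Case m = True: the conjunct ¬m is False.
Case m = False: the conjunct m is False.
Both cases fail — unsatisfiable.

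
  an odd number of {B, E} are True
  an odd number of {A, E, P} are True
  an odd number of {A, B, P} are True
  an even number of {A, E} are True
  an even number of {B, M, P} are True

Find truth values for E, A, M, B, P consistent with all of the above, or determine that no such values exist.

Unsatisfiable

Adding constraints 1, 2, 3 mod 2: every variable appears an even number of times on the left, so the left side is 0.
But the right sides sum to 1 (mod 2). 0 ≠ 1 — the system is inconsistent.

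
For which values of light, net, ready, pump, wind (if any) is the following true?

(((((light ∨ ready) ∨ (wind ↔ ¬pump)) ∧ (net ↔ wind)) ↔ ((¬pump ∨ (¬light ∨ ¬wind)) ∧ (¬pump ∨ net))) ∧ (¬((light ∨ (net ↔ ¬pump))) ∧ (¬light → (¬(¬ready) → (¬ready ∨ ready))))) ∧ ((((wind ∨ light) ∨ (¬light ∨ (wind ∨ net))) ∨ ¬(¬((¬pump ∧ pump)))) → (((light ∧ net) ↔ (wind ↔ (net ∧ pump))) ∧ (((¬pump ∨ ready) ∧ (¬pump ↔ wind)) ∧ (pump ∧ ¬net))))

Unsatisfiable

The conjunct (((wind ∨ light) ∨ (¬light ∨ (wind ∨ net))) ∨ ¬(¬((¬pump ∧ pump)))) → (((light ∧ net) ↔ (wind ↔ (net ∧ pump))) ∧ (((¬pump ∨ ready) ∧ (¬pump ↔ wind)) ∧ (pump ∧ ¬net))) is unsatisfiable on its own:
  net = True: this becomes (True ∨ ¬(¬((¬pump ∧ pump)))) → ((light ↔ (wind ↔ pump)) ∧ False) = False.
  net = False: simplifies to (((wind ∨ light) ∨ (¬light ∨ wind)) ∨ ¬(¬((¬pump ∧ pump)))) → (wind ∧ (((¬pump ∨ ready) ∧ (¬pump ↔ wind)) ∧ pump)).
    wind = True: simplifies to ((¬pump ∨ ready) ∧ ¬pump) ∧ pump.
      pump = True: the conjunct ¬pump is False.
      pump = False: the conjunct pump is False.
    wind = False: simplifies to ¬(((light ∨ ¬light) ∨ ¬(¬((¬pump ∧ pump))))).
      light = True: this becomes ¬((True ∨ ¬(¬((¬pump ∧ pump))))) = False.
      light = False: this becomes ¬((True ∨ ¬(¬((¬pump ∧ pump))))) = False.
So the whole conjunction is unsatisfiable.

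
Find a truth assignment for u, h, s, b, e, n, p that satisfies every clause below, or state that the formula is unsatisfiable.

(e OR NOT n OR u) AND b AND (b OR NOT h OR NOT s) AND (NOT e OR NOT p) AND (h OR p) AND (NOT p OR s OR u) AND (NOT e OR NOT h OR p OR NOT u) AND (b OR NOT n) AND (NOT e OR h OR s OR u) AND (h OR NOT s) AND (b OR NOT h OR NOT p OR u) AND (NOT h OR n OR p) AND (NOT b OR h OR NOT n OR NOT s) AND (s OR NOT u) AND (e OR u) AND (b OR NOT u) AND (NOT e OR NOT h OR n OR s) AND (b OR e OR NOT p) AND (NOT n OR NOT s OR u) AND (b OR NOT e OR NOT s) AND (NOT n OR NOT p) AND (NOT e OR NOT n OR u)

Unit clause (b) forces b = True.
Set u = True.
  then (s OR NOT u) forces s = True.
  then (h OR NOT s) forces h = True.
Try e = True:
  (NOT e OR NOT p) forces p = False.
  clause (NOT e OR NOT h OR p OR NOT u) is falsified — backtrack.
So e = False.
Set n = True.
  then (NOT n OR NOT p) forces p = False.
All clauses satisfied.

u: True; h: True; s: True; b: True; e: False; n: True; p: False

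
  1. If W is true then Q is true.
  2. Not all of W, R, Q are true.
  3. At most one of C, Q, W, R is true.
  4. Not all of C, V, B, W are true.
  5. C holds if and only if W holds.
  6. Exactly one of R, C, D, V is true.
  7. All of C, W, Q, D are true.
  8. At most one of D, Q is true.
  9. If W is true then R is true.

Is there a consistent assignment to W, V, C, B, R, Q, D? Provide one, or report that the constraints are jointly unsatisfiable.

No satisfying assignment exists.

Case W = True:
  (1) with W=T forces Q = True.
  Constraint (3) is violated (Q=T, W=T) — contradiction.
Case W = False:
  Constraint (7) is violated (W=F) — contradiction.
Both cases fail — unsatisfiable.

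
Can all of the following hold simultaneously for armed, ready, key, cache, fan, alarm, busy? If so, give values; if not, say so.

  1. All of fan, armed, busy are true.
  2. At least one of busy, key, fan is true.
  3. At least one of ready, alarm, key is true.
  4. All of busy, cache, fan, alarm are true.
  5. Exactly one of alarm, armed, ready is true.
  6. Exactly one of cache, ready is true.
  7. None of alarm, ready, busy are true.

Unsatisfiable

Case alarm = True:
  Constraint (7) is violated (alarm=T) — contradiction.
Case alarm = False:
  Constraint (4) is violated (alarm=F) — contradiction.
Both cases fail — unsatisfiable.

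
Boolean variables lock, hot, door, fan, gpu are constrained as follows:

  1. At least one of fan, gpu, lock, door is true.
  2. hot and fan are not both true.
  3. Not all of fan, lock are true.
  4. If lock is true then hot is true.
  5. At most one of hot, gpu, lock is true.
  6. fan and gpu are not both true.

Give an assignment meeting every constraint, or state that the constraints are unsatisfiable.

lock=F, hot=F, door=F, fan=T, gpu=F

  (1) {fan, gpu, lock, door}: 1 true — at least one ✓
  (2) hot=F, fan=T — not both ✓
  (3) {fan, lock}: 1/2 true — not all ✓
  (4) lock=F ⇒ hot: vacuous ✓
  (5) {hot, gpu, lock}: 0 true — at most one ✓
  (6) fan=T, gpu=F — not both ✓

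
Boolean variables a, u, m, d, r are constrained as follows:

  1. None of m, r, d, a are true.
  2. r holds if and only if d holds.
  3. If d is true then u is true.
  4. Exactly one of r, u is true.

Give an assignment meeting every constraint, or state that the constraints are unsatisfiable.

a=F, u=T, m=F, d=F, r=F

  (1) {m, r, d, a}: 0 true — none ✓
  (2) r=F, d=F — same ✓
  (3) d=F ⇒ u: vacuous ✓
  (4) {r, u}: 1 true — exactly one ✓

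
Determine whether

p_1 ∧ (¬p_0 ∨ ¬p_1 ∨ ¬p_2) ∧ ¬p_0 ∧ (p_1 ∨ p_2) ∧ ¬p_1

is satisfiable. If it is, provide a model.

Case p_1 = True:
  Clause (¬p_1) is falsified — contradiction.
Case p_1 = False:
  Clause (p_1) is falsified — contradiction.
Both cases fail, so the formula is unsatisfiable.

The formula is unsatisfiable.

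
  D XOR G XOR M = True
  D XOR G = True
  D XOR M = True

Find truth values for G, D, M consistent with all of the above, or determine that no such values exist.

G = False, D = True, M = False

D XOR G XOR M = T XOR F XOR F = True ✓
D XOR G = T XOR F = True ✓
D XOR M = T XOR F = True ✓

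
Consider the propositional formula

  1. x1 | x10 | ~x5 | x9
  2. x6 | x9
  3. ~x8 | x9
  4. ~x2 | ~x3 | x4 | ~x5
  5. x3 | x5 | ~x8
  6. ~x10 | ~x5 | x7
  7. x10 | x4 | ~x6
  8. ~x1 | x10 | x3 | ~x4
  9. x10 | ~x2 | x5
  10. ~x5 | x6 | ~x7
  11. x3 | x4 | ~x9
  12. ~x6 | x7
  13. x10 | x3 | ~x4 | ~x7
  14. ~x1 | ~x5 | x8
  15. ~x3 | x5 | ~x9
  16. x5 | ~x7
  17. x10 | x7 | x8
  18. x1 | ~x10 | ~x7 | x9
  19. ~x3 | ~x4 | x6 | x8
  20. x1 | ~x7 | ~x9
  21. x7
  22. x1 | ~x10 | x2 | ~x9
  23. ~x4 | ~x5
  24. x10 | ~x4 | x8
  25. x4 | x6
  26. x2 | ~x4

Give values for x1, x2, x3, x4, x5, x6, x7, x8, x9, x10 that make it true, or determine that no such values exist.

x1 = True; x2 = False; x3 = True; x4 = False; x5 = True; x6 = True; x7 = True; x8 = True; x9 = True; x10 = True

Unit clause (x7) forces x7 = True.
In (x5 | ~x7) only x5 is left, so x5 = True.
In (~x4 | ~x5) only ~x4 is left, so x4 = False.
In (x4 | x6) only x6 is left, so x6 = True.
In (x10 | x4 | ~x6) only x10 is left, so x10 = True.
Set x1 = True.
  then (~x1 | ~x5 | x8) forces x8 = True.
  then (~x8 | x9) forces x9 = True.
  then (x3 | x4 | ~x9) forces x3 = True.
  then (~x2 | ~x3 | x4 | ~x5) forces x2 = False.
All clauses satisfied.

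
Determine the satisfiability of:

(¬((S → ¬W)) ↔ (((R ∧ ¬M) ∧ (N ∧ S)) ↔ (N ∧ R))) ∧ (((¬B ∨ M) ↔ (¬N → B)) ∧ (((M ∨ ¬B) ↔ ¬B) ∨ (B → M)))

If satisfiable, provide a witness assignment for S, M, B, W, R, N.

S: True; M: True; B: True; W: True; R: True; N: False

  ¬((S → ¬W)) ↔ (((R ∧ ¬M) ∧ (N ∧ S)) ↔ (N ∧ R)) = True
    ¬((S → ¬W)) = True
      S → ¬W = False
        ¬W = False
    ((R ∧ ¬M) ∧ (N ∧ S)) ↔ (N ∧ R) = True
      (R ∧ ¬M) ∧ (N ∧ S) = False
        R ∧ ¬M = False
          ¬M = False
        N ∧ S = False
      N ∧ R = False
  ((¬B ∨ M) ↔ (¬N → B)) ∧ (((M ∨ ¬B) ↔ ¬B) ∨ (B → M)) = True
    (¬B ∨ M) ↔ (¬N → B) = True
      ¬B ∨ M = True
        ¬B = False
      ¬N → B = True
        ¬N = True
    ((M ∨ ¬B) ↔ ¬B) ∨ (B → M) = True
      (M ∨ ¬B) ↔ ¬B = False
        M ∨ ¬B = True
          ¬B = False
        ¬B = False
      B → M = True
Both conjuncts True, so the formula holds.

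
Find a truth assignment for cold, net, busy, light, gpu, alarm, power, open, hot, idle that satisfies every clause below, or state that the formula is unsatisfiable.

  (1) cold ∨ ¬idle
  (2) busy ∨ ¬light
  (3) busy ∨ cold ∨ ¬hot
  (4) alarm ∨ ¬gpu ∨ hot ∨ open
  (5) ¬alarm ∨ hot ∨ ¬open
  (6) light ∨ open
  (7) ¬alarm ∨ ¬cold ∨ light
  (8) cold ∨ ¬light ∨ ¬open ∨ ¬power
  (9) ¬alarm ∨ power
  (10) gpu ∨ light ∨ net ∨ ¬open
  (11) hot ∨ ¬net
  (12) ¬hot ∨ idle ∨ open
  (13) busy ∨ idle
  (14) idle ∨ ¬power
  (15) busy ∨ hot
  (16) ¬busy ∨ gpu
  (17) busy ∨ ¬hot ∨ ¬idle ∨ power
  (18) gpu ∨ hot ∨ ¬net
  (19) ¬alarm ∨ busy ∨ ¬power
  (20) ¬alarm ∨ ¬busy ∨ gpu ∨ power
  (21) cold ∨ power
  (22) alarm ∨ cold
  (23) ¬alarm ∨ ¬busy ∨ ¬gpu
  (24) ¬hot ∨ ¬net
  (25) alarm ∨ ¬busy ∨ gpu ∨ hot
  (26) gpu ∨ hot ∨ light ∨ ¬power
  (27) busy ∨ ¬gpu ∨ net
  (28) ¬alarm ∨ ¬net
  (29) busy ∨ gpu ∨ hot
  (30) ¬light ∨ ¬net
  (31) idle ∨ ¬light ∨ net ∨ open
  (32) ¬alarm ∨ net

Set cold = True.
Try net = True:
  (hot ∨ ¬net) forces hot = True.
  clause (¬hot ∨ ¬net) is falsified — backtrack.
So net = False.
  then (¬alarm ∨ net) forces alarm = False.
Try busy = False:
  (busy ∨ ¬light) forces light = False.
  (light ∨ open) forces open = True.
  (gpu ∨ light ∨ net ∨ ¬open) forces gpu = True.
  clause (busy ∨ ¬gpu ∨ net) is falsified — backtrack.
So busy = True.
  then (¬busy ∨ gpu) forces gpu = True.
Set light = True.
Set power = True.
  then (idle ∨ ¬power) forces idle = True.
Set open = True.
Set hot = True.
All clauses satisfied.

cold=T; net=F; busy=T; light=T; gpu=T; alarm=F; power=T; open=T; hot=T; idle=T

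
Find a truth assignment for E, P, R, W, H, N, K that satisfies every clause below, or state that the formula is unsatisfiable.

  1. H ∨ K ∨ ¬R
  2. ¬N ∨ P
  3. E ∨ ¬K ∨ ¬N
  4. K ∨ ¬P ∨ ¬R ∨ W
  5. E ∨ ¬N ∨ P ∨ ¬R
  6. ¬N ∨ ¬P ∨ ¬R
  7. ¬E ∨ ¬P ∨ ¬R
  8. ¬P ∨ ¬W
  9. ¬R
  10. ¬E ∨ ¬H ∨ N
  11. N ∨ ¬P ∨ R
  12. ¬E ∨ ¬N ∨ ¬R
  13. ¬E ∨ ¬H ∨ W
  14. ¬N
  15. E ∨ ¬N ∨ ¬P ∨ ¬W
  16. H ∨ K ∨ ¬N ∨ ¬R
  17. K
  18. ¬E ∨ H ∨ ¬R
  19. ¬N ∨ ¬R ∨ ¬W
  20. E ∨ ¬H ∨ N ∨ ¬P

E = True; P = False; R = False; W = True; H = False; N = False; K = True

Unit clause (¬R) forces R = False.
Unit clause (¬N) forces N = False.
Unit clause (K) forces K = True.
In (N ∨ ¬P ∨ R) only ¬P is left, so P = False.
Set E = True.
  then (¬E ∨ ¬H ∨ N) forces H = False.
Set W = True.
All clauses satisfied.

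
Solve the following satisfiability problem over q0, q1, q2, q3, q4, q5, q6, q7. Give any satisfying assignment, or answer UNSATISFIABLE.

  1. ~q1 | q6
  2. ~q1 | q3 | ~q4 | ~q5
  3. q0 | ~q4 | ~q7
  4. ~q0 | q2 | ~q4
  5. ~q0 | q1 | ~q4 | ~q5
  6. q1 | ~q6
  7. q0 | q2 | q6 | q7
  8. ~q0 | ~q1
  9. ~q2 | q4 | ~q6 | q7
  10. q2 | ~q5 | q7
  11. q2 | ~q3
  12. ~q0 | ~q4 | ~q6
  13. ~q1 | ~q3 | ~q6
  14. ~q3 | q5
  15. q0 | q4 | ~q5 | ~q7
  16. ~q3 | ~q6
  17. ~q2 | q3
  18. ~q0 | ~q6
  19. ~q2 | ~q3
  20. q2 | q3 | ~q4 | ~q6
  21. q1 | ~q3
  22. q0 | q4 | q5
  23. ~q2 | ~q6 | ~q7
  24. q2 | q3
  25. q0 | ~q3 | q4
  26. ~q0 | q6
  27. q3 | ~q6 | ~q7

Case q2 = True:
  (~q2 | q3) forces q3 = True.
  Clause (~q2 | ~q3) is falsified — contradiction.
Case q2 = False:
  (q2 | ~q3) forces q3 = False.
  Clause (q2 | q3) is falsified — contradiction.
Both cases fail, so the formula is unsatisfiable.

The formula is unsatisfiable.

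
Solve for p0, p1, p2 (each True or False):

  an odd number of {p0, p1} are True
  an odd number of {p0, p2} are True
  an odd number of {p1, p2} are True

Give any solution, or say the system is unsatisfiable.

Adding constraints 1, 2, 3 mod 2: every variable appears an even number of times on the left, so the left side is 0.
But the right sides sum to 1 (mod 2). 0 ≠ 1 — the system is inconsistent.

No satisfying assignment exists.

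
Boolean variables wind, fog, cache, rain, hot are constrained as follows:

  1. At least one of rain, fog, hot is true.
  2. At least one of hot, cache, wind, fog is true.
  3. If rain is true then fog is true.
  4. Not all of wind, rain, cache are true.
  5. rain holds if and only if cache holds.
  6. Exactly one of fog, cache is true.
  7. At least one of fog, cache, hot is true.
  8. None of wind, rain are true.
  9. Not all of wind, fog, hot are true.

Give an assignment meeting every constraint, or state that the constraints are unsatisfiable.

wind = False, fog = True, cache = False, rain = False, hot = True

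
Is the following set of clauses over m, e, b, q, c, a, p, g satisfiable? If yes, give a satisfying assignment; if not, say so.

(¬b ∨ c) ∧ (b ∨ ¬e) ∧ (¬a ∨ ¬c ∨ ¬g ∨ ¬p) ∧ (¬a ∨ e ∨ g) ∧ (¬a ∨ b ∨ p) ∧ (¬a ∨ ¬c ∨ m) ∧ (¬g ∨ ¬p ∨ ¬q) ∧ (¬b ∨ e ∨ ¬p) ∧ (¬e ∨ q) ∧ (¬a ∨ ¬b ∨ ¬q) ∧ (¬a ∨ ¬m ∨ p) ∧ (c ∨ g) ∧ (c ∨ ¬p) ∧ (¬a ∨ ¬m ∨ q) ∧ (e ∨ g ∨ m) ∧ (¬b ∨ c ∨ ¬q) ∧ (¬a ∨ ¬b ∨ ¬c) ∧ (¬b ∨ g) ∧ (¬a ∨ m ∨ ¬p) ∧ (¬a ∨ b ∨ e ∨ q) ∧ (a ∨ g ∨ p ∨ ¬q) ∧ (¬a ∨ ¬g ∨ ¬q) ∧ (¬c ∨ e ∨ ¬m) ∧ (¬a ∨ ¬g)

Set m = False.
Set e = False.
  then (e ∨ g ∨ m) forces g = True.
  then (¬a ∨ ¬g) forces a = False.
Set b = False.
Set q = False.
Set c = False.
  then (c ∨ ¬p) forces p = False.
All clauses satisfied.

m=F, e=F, b=F, q=F, c=F, a=F, p=F, g=T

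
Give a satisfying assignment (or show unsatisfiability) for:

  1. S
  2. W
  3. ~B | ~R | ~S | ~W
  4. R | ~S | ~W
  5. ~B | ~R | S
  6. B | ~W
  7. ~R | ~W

Case W = True:
  (S) forces S = True.
  (R | ~S | ~W) forces R = True.
  Clause (~R | ~W) is falsified — contradiction.
Case W = False:
  Clause (W) is falsified — contradiction.
Both cases fail, so the formula is unsatisfiable.

Unsatisfiable — no assignment works.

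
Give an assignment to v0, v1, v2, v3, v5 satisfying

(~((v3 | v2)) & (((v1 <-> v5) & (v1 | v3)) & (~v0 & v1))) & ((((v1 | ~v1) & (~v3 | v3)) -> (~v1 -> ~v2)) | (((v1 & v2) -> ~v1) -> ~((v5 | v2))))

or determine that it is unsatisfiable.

v0 = False; v1 = True; v2 = False; v3 = False; v5 = True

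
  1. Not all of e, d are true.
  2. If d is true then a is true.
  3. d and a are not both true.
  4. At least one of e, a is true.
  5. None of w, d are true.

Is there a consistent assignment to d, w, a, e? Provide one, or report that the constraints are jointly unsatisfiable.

d = False, w = False, a = True, e = True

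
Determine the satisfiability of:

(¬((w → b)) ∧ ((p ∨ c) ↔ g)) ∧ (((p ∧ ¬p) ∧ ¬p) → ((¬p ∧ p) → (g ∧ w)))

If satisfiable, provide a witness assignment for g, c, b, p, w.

g = True, c = False, b = False, p = True, w = True

  ¬((w → b)) ∧ ((p ∨ c) ↔ g) = True
    ¬((w → b)) = True
      w → b = False
    (p ∨ c) ↔ g = True
      p ∨ c = True
  ((p ∧ ¬p) ∧ ¬p) → ((¬p ∧ p) → (g ∧ w)) = True
    (p ∧ ¬p) ∧ ¬p = False
      p ∧ ¬p = False
        ¬p = False
      ¬p = False
    (¬p ∧ p) → (g ∧ w) = True
      ¬p ∧ p = False
        ¬p = False
      g ∧ w = True
Both conjuncts True, so the formula holds.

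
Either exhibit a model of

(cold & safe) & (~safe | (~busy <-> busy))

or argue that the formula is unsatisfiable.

Case safe = True: the formula simplifies to cold & (~busy <-> busy).
  busy = True: the conjunct ~busy <-> busy becomes ~True <-> True = False.
  busy = False: the conjunct ~busy <-> busy becomes ~False <-> False = False.
Case safe = False: the conjunct safe is False.
Both cases fail — unsatisfiable.

UNSATISFIABLE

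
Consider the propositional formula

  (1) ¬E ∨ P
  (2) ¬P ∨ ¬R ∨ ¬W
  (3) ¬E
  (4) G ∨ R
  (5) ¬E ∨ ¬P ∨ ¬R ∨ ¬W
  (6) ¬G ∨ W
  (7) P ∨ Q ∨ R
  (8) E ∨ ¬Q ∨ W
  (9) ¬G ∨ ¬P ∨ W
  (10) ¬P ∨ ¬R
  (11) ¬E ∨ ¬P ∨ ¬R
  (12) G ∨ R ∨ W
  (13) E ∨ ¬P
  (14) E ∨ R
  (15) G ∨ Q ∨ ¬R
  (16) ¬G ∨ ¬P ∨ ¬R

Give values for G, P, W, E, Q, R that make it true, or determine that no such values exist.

Unit clause (¬E) forces E = False.
In (E ∨ ¬P) only ¬P is left, so P = False.
In (E ∨ R) only R is left, so R = True.
Set G = True.
  then (¬G ∨ W) forces W = True.
Set Q = False.
All clauses satisfied.

G: True, P: False, W: True, E: False, Q: False, R: True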